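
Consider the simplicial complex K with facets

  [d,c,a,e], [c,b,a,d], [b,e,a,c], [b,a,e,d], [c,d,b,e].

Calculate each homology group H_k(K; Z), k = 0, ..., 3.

K has 5 vertices, 10 edges, 10 triangles, 5 3-simplices.
rank ∂_0 = 0, rank ∂_1 = 4 ⇒ b_0 = 5 − 0 − 4 = 1; all invariant factors of ∂_1 are 1 so no torsion. So H_0 ≅ Z.
rank ∂_1 = 4, rank ∂_2 = 6 ⇒ b_1 = 10 − 4 − 6 = 0; all invariant factors of ∂_2 are 1 so no torsion. So H_1 ≅ 0.
rank ∂_2 = 6, rank ∂_3 = 4 ⇒ b_2 = 10 − 6 − 4 = 0; all invariant factors of ∂_3 are 1 so no torsion. So H_2 ≅ 0.
rank ∂_3 = 4, rank ∂_4 = 0 ⇒ b_3 = 5 − 4 − 0 = 1. So H_3 ≅ Z.

H_0 ≅ Z,  H_1 = 0,  H_2 = 0,  H_3 ≅ Z.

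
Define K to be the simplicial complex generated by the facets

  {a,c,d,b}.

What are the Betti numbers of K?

b_0 = 1, b_1 = 0, b_2 = 0, b_3 = 0.

K has 4 vertices, 6 edges, 4 triangles, 1 3-simplex.
rank ∂_0 = 0, rank ∂_1 = 3 ⇒ b_0 = 4 − 0 − 3 = 1; all invariant factors of ∂_1 are 1 so no torsion. So H_0 ≅ Z.
rank ∂_1 = 3, rank ∂_2 = 3 ⇒ b_1 = 6 − 3 − 3 = 0; all invariant factors of ∂_2 are 1 so no torsion. So H_1 ≅ 0.
rank ∂_2 = 3, rank ∂_3 = 1 ⇒ b_2 = 4 − 3 − 1 = 0; all invariant factors of ∂_3 are 1 so no torsion. So H_2 ≅ 0.
rank ∂_3 = 1, rank ∂_4 = 0 ⇒ b_3 = 1 − 1 − 0 = 0. So H_3 ≅ 0.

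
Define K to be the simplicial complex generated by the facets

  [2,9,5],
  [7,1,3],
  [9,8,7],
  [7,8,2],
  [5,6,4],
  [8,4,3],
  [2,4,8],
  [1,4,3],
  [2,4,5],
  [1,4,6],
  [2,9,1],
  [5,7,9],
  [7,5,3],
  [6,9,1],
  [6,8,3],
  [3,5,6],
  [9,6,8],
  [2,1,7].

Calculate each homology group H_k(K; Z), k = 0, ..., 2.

Fix the vertex order 1 < 2 < 3 < 4 < 5 < 6 < 7 < 8 < 9 and write every simplex with vertices in increasing order. Then dim K = 2 and the simplices of K are:

  0-simplices (9): [1], [2], [3], [4], [5], [6], [7], [8], [9]
  1-simplices (27): (27 of them)
  2-simplices (18): [1,2,7], [1,2,9], [1,3,4], [1,3,7], [1,4,6], [1,6,9], [2,4,5], [2,4,8], [2,5,9], [2,7,8], [3,4,8], [3,5,6], [3,5,7], [3,6,8], [4,5,6], [5,7,9], [6,8,9], [7,8,9]

giving chain groups C_0 ≅ Z^9, C_1 ≅ Z^27, C_2 ≅ Z^18.

The boundary map ∂_1: C_1 → C_0 sends each edge [p,q] (with p < q) to q − p. For instance
  ∂[3,6] = [6] − [3].
This gives a 9×27 integer matrix of rank 8; reducing to Smith normal form yields diagonal entries (1,1,1,1,1,1,1,1).

Boundary ∂_2: C_2 → C_1 sends each 2-simplex [p,q,r] to [q,r] − [p,r] + [p,q]. For instance
  ∂[1,3,7] = [3,7] − [1,7] + [1,3],
  ∂[1,2,7] = [2,7] − [1,7] + [1,2].
The resulting 27×18 matrix has rank 18, and its Smith normal form has invariant factors (1,1,1,1,1,1,1,1,1,1,1,1,1,1,1,1,1,2).

From H_k ≅ ker(∂_k) / im(∂_{k+1}) we obtain:

  H_0: rank C_0 − rank ∂_1 = 9 − 8 = 1, and the invariant factors of ∂_1 are all 1, so H_0 ≅ Z.
  H_1: rank ker ∂_1 − rank ∂_2 = (27 − 8) − 18 = 1, and ∂_2 has invariant factor 2 > 1, so H_1 ≅ Z ⊕ Z/2Z.
  H_2: rank ker ∂_2 − rank ∂_3 = (18 − 18) − 0 = 0, and there is no ∂_3, so H_2 ≅ 0.

As a check, the Euler characteristic is 9 − 27 + 18 = 0, which agrees with 1 − 1 + 0 = 0.
(K is a triangulation of the Klein bottle.)

H_0 = Z,  H_1 = Z ⊕ Z/2Z,  H_2 = 0.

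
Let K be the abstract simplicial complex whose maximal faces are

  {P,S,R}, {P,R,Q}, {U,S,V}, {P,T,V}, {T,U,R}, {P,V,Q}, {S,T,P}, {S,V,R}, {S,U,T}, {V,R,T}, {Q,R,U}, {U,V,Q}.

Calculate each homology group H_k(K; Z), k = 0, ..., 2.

H_0 = Z,  H_1 = Z/2,  H_2 = 0.

Order the vertices as P < Q < R < S < T < U < V. Listing each simplex with vertices in this order, K has dimension 2 with simplices:

  0-simplices (7): P, Q, R, S, T, U, V
  1-simplices (18): PQ, PR, PS, PT, PV, QR, QU, QV, RS, RT, RU, RV, ST, SU, SV, TU, TV, UV
  2-simplices (12): PQR, PQV, PRS, PST, PTV, QRU, QUV, RSV, RTU, RTV, STU, SUV

so the chain groups are C_0 ≅ Z^7, C_1 ≅ Z^18, C_2 ≅ Z^12.

The boundary map ∂_1: C_1 → C_0 maps an edge to its endpoints' difference, ∂[p,q] = q − p.
The 7×18 boundary matrix has rank 6 and Smith normal form diag(1,1,1,1,1,1).

∂_2: C_2 → C_1 maps a triangle to the signed sum of its edges. For instance
  ∂STU = TU − SU + ST,
  ∂PST = ST − PT + PS.
This gives a 18×12 integer matrix of rank 12; reducing to Smith normal form yields diagonal entries (1,1,1,1,1,1,1,1,1,1,1,2).

Now H_k = ker ∂_k / im ∂_{k+1}, so:

  H_0: rank C_0 − rank ∂_1 = 7 − 6 = 1, and the invariant factors of ∂_1 are all 1, so H_0 = Z.
  H_1: rank ker ∂_1 − rank ∂_2 = (18 − 6) − 12 = 0, and ∂_2 has invariant factor 2 > 1, so H_1 = Z/2.
  H_2: rank ker ∂_2 − rank ∂_3 = (12 − 12) − 0 = 0, and there is no ∂_3, so H_2 = 0.

As a check, the Euler characteristic is 7 − 18 + 12 = 1, which agrees with 1 − 0 + 0 = 1.
(K is a triangulation of the real projective plane RP^2.)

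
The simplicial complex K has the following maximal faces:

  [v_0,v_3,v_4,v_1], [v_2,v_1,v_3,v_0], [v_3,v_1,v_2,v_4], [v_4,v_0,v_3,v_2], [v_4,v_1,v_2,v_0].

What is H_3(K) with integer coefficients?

H_3 ≅ Z.

We work with the vertex ordering v_0 < v_1 < v_2 < v_3 < v_4. The simplices of K, each written with vertices in increasing order, are:

  0-simplices (5): [v_0], [v_1], [v_2], [v_3], [v_4]
  1-simplices (10): [v_0,v_1], [v_0,v_2], [v_0,v_3], [v_0,v_4], [v_1,v_2], [v_1,v_3], [v_1,v_4], [v_2,v_3], [v_2,v_4], [v_3,v_4]
  2-simplices (10): [v_0,v_1,v_2], [v_0,v_1,v_3], [v_0,v_1,v_4], [v_0,v_2,v_3], [v_0,v_2,v_4], [v_0,v_3,v_4], [v_1,v_2,v_3], [v_1,v_2,v_4], [v_1,v_3,v_4], [v_2,v_3,v_4]
  3-simplices (5): [v_0,v_1,v_2,v_3], [v_0,v_1,v_2,v_4], [v_0,v_1,v_3,v_4], [v_0,v_2,v_3,v_4], [v_1,v_2,v_3,v_4]

giving chain groups C_0 ≅ Z^5, C_1 ≅ Z^10, C_2 ≅ Z^10, C_3 ≅ Z^5.

∂_1: C_1 → C_0 sends each edge [p,q] (with p < q) to q − p. For instance
  ∂[v_1,v_3] = [v_3] − [v_1].
This gives a 5×10 integer matrix of rank 4; reducing to Smith normal form yields diagonal entries (1,1,1,1).

Boundary ∂_2: C_2 → C_1 sends each 2-simplex [p,q,r] to [q,r] − [p,r] + [p,q]. For instance
  ∂[v_1,v_3,v_4] = [v_3,v_4] − [v_1,v_4] + [v_1,v_3],
  ∂[v_0,v_1,v_3] = [v_1,v_3] − [v_0,v_3] + [v_0,v_1].
This gives a 10×10 integer matrix of rank 6; reducing to Smith normal form yields diagonal entries (1,1,1,1,1,1).

∂_3: C_3 → C_2 sends each 3-simplex σ to the alternating sum Σ_i (−1)^i (σ with its i-th vertex removed). For instance
  ∂[v_1,v_2,v_3,v_4] = [v_2,v_3,v_4] − [v_1,v_3,v_4] + [v_1,v_2,v_4] − [v_1,v_2,v_3],
  ∂[v_0,v_2,v_3,v_4] = [v_2,v_3,v_4] − [v_0,v_3,v_4] + [v_0,v_2,v_4] − [v_0,v_2,v_3].
This gives a 10×5 integer matrix of rank 4; reducing to Smith normal form yields diagonal entries (1,1,1,1).

Computing H_k = (kernel of ∂_k) / (image of ∂_{k+1}):

  H_3: rank ker ∂_3 − rank ∂_4 = (5 − 4) − 0 = 1, and there is no ∂_4, so H_3 = Z.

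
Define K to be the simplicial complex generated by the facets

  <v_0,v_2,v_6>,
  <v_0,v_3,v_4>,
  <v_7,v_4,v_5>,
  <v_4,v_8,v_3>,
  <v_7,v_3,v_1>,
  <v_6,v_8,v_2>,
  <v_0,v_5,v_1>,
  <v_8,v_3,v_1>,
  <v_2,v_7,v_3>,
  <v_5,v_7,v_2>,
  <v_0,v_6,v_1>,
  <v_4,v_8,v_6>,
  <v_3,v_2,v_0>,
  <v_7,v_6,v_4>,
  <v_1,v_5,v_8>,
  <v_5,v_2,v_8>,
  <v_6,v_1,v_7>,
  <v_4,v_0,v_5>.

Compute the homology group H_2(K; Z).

H_2 ≅ Z.

Fix the vertex order v_0 < v_1 < v_2 < v_3 < v_4 < v_5 < v_6 < v_7 < v_8 and write every simplex with vertices in increasing order. Then dim K = 2 and the simplices of K are:

  0-simplices (9): [v_0], [v_1], [v_2], [v_3], [v_4], [v_5], [v_6], [v_7], [v_8]
  1-simplices (27): (27 of them)
  2-simplices (18): (18 of them)

so the chain groups are C_0 ≅ Z^9, C_1 ≅ Z^27, C_2 ≅ Z^18.

The boundary map ∂_1: C_1 → C_0 is given by ∂[p,q] = [q] − [p]. For instance
  ∂[v_4,v_6] = [v_6] − [v_4].
The resulting 9×27 matrix has rank 8, and its Smith normal form has invariant factors (1,1,1,1,1,1,1,1).

∂_2: C_2 → C_1 maps a triangle to the signed sum of its edges. For instance
  ∂[v_2,v_3,v_7] = [v_3,v_7] − [v_2,v_7] + [v_2,v_3],
  ∂[v_4,v_5,v_7] = [v_5,v_7] − [v_4,v_7] + [v_4,v_5].
This gives a 27×18 integer matrix of rank 17; reducing to Smith normal form yields diagonal entries (1,1,1,1,1,1,1,1,1,1,1,1,1,1,1,1,1).

From H_k ≅ ker(∂_k) / im(∂_{k+1}) we obtain:

  H_2: rank ker ∂_2 − rank ∂_3 = (18 − 17) − 0 = 1, and there is no ∂_3, so H_2 = Z.

(K is a triangulation of the torus T^2.)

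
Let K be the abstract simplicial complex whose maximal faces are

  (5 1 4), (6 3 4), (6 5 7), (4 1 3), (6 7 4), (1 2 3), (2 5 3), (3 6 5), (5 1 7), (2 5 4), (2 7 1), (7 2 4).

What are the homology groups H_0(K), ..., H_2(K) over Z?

H_0 ≅ Z,  H_1 ≅ Z_2,  H_2 = 0.

Fix the vertex order 1 < 2 < 3 < 4 < 5 < 6 < 7 and write every simplex with vertices in increasing order. Then dim K = 2 and the simplices of K are:

  0-simplices (7): [1], [2], [3], [4], [5], [6], [7]
  1-simplices (18): [1,2], [1,3], [1,4], [1,5], [1,7], [2,3], [2,4], [2,5], [2,7], [3,4], [3,5], [3,6], [4,5], [4,6], [4,7], [5,6], [5,7], [6,7]
  2-simplices (12): [1,2,3], [1,2,7], [1,3,4], [1,4,5], [1,5,7], [2,3,5], [2,4,5], [2,4,7], [3,4,6], [3,5,6], [4,6,7], [5,6,7]

giving chain groups C_0 ≅ Z^7, C_1 ≅ Z^18, C_2 ≅ Z^12.

The boundary map ∂_1: C_1 → C_0 sends each edge [p,q] (with p < q) to q − p.
The 7×18 boundary matrix has rank 6 and Smith normal form diag(1,1,1,1,1,1).

Boundary ∂_2: C_2 → C_1 maps a triangle to the signed sum of its edges. For instance
  ∂[4,6,7] = [6,7] − [4,7] + [4,6],
  ∂[2,4,5] = [4,5] − [2,5] + [2,4].
The 18×12 boundary matrix has rank 12 and Smith normal form diag(1,1,1,1,1,1,1,1,1,1,1,2).

Computing H_k = (kernel of ∂_k) / (image of ∂_{k+1}):

  H_0: rank C_0 − rank ∂_1 = 7 − 6 = 1, and the invariant factors of ∂_1 are all 1, so H_0 = Z.
  H_1: rank ker ∂_1 − rank ∂_2 = (18 − 6) − 12 = 0, and ∂_2 has invariant factor 2 > 1, so H_1 = Z_2.
  H_2: rank ker ∂_2 − rank ∂_3 = (12 − 12) − 0 = 0, and there is no ∂_3, so H_2 = 0.

As a check, the Euler characteristic is 7 − 18 + 12 = 1, which agrees with 1 − 0 + 0 = 1.
(K is a triangulation of the real projective plane RP^2.)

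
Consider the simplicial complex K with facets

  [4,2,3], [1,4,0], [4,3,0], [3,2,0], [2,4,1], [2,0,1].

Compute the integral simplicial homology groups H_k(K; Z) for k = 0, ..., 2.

Order the vertices as 0 < 1 < 2 < 3 < 4. Listing each simplex with vertices in this order, K has dimension 2 with simplices:

  0-simplices (5): [0], [1], [2], [3], [4]
  1-simplices (9): [0,1], [0,2], [0,3], [0,4], [1,2], [1,4], [2,3], [2,4], [3,4]
  2-simplices (6): [0,1,2], [0,1,4], [0,2,3], [0,3,4], [1,2,4], [2,3,4]

so the chain groups are C_0 ≅ Z^5, C_1 ≅ Z^9, C_2 ≅ Z^6.

The boundary map ∂_1: C_1 → C_0 sends each edge [p,q] (with p < q) to q − p. For instance
  ∂[2,3] = [3] − [2].
The resulting 5×9 matrix has rank 4, and its Smith normal form has invariant factors (1,1,1,1).

The boundary map ∂_2: C_2 → C_1 maps a triangle to the signed sum of its edges. For instance
  ∂[1,2,4] = [2,4] − [1,4] + [1,2],
  ∂[0,1,2] = [1,2] − [0,2] + [0,1].
The 9×6 boundary matrix has rank 5 and Smith normal form diag(1,1,1,1,1).

Computing H_k = (kernel of ∂_k) / (image of ∂_{k+1}):

  H_0: rank C_0 − rank ∂_1 = 5 − 4 = 1, and the invariant factors of ∂_1 are all 1, so H_0 = Z.
  H_1: rank ker ∂_1 − rank ∂_2 = (9 − 4) − 5 = 0, and the invariant factors of ∂_2 are all 1, so H_1 = 0.
  H_2: rank ker ∂_2 − rank ∂_3 = (6 − 5) − 0 = 1, and there is no ∂_3, so H_2 = Z.

(K is a triangulation of the 2-sphere S^2.)

H_0 ≅ Z,  H_1 = 0,  H_2 ≅ Z.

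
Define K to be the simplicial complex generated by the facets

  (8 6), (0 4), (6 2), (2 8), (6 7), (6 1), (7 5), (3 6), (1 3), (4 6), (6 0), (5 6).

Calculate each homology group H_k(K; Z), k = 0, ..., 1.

H_0 = Z,  H_1 = Z^4.

Order the vertices as 0 < 1 < 2 < 3 < 4 < 5 < 6 < 7 < 8. Listing each simplex with vertices in this order, K has dimension 1 with simplices:

  0-simplices (9): [0], [1], [2], [3], [4], [5], [6], [7], [8]
  1-simplices (12): [0,4], [0,6], [1,3], [1,6], [2,6], [2,8], [3,6], [4,6], [5,6], [5,7], [6,7], [6,8]

so the chain groups are C_0 ≅ Z^9, C_1 ≅ Z^12.

The boundary map ∂_1: C_1 → C_0 is given by ∂[p,q] = [q] − [p]. For instance
  ∂[1,3] = [3] − [1].
The 9×12 boundary matrix has rank 8 and Smith normal form diag(1,1,1,1,1,1,1,1).

Reading off H_k = ker ∂_k / im ∂_{k+1}:

  H_0: rank C_0 − rank ∂_1 = 9 − 8 = 1, and the invariant factors of ∂_1 are all 1, so H_0 ≅ Z.
  H_1: rank ker ∂_1 − rank ∂_2 = (12 − 8) − 0 = 4, and there is no ∂_2, so H_1 ≅ Z^4.

As a check, the Euler characteristic is 9 − 12 = -3, which agrees with 1 − 4 = -3.
(K is a triangulation of a wedge of 4 circles.)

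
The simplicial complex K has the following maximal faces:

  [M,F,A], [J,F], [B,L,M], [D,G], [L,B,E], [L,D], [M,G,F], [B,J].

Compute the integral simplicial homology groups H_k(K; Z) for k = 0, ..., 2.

H_0 = Z,  H_1 = Z^2,  H_2 = 0.

We work with the vertex ordering A < B < D < E < F < G < J < L < M. The simplices of K, each written with vertices in increasing order, are:

  0-simplices (9): A, B, D, E, F, G, J, L, M
  1-simplices (14): AF, AM, BE, BJ, BL, BM, DG, DL, EL, FG, FJ, FM, GM, LM
  2-simplices (4): AFM, BEL, BLM, FGM

Hence C_0 ≅ Z^9, C_1 ≅ Z^14, C_2 ≅ Z^4.

The boundary map ∂_1: C_1 → C_0 maps an edge to its endpoints' difference, ∂[p,q] = q − p. For instance
  ∂DG = G − D.
As a 9×14 matrix over Z this has rank 8, with invariant factors (1,1,1,1,1,1,1,1).

The boundary map ∂_2: C_2 → C_1 maps a triangle to the signed sum of its edges. For instance
  ∂FGM = GM − FM + FG,
  ∂BEL = EL − BL + BE.
The 14×4 boundary matrix has rank 4 and Smith normal form diag(1,1,1,1).

From H_k ≅ ker(∂_k) / im(∂_{k+1}) we obtain:

  H_0: rank C_0 − rank ∂_1 = 9 − 8 = 1, and the invariant factors of ∂_1 are all 1, so H_0 ≅ Z.
  H_1: rank ker ∂_1 − rank ∂_2 = (14 − 8) − 4 = 2, and the invariant factors of ∂_2 are all 1, so H_1 ≅ Z^2.
  H_2: rank ker ∂_2 − rank ∂_3 = (4 − 4) − 0 = 0, and there is no ∂_3, so H_2 ≅ 0.

As a check, the Euler characteristic is 9 − 14 + 4 = -1, which agrees with 1 − 2 + 0 = -1.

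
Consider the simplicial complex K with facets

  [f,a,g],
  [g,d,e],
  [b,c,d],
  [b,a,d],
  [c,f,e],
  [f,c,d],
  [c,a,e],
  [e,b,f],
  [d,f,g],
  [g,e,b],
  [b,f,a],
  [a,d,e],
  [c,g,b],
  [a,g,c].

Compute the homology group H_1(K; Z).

K has 7 vertices, 21 edges, 14 triangles.
rank ∂_1 = 6, rank ∂_2 = 13 ⇒ b_1 = 21 − 6 − 13 = 2; all invariant factors of ∂_2 are 1 so no torsion. So H_1 = Z^2.

H_1 = Z^2.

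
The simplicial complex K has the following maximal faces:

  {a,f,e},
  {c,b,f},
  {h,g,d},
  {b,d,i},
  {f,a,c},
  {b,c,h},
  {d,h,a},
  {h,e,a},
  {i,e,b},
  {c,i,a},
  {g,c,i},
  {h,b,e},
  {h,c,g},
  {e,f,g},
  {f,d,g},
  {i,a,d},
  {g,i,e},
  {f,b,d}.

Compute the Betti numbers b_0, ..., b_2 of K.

K has 9 vertices, 27 edges, 18 triangles.
rank ∂_0 = 0, rank ∂_1 = 8 ⇒ b_0 = 9 − 0 − 8 = 1; all invariant factors of ∂_1 are 1 so no torsion. So H_0 ≅ Z.
rank ∂_1 = 8, rank ∂_2 = 17 ⇒ b_1 = 27 − 8 − 17 = 2; all invariant factors of ∂_2 are 1 so no torsion. So H_1 ≅ Z^2.
rank ∂_2 = 17, rank ∂_3 = 0 ⇒ b_2 = 18 − 17 − 0 = 1. So H_2 ≅ Z.

b_0 = 1, b_1 = 2, b_2 = 1.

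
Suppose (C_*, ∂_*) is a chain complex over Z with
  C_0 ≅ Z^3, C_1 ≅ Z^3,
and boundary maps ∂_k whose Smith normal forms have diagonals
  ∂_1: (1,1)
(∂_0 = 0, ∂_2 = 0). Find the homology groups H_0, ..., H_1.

H_0 ≅ Z,  H_1 ≅ Z.

H_0: b_0 = 3 − 0 − 2 = 1; torsion from ∂_1 factors > 1: none. So H_0 ≅ Z.
H_1: b_1 = 3 − 2 − 0 = 1; torsion from ∂_2 factors > 1: none. So H_1 ≅ Z.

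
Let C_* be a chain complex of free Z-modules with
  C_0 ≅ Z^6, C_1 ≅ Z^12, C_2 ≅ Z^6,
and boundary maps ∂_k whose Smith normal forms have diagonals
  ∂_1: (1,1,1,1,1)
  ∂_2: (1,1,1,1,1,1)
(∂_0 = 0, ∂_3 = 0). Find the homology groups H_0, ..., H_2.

H_0 ≅ Z,  H_1 ≅ Z,  H_2 = 0.

H_0: b_0 = 6 − 0 − 5 = 1; torsion from ∂_1 factors > 1: none. So H_0 ≅ Z.
H_1: b_1 = 12 − 5 − 6 = 1; torsion from ∂_2 factors > 1: none. So H_1 ≅ Z.
H_2: b_2 = 6 − 6 − 0 = 0; torsion from ∂_3 factors > 1: none. So H_2 ≅ 0.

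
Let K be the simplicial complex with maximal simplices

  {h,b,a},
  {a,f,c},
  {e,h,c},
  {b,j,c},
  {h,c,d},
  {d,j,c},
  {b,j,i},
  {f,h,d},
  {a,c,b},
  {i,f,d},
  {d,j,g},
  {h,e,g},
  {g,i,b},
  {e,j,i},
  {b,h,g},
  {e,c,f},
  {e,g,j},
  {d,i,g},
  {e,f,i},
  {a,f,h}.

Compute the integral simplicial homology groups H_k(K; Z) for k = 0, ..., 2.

Order the vertices as a < b < c < d < e < f < g < h < i < j. Listing each simplex with vertices in this order, K has dimension 2 with simplices:

  0-simplices (10): a, b, c, d, e, f, g, h, i, j
  1-simplices (30): ab, ac, af, ah, bc, bg, bh, bi, bj, cd, ce, cf, ch, cj, df, dg, dh, di, dj, ef, eg, eh, ei, ej, fh, fi, gh, gi, gj, ij
  2-simplices (20): abc, abh, acf, afh, bcj, bgh, bgi, bij, cdh, cdj, cef, ceh, dfh, dfi, dgi, dgj, efi, egh, egj, eij

so the chain groups are C_0 ≅ Z^10, C_1 ≅ Z^30, C_2 ≅ Z^20.

∂_1: C_1 → C_0 maps an edge to its endpoints' difference, ∂[p,q] = q − p. For instance
  ∂gh = h − g.
As a 10×30 matrix over Z this has rank 9, with invariant factors (1,1,1,1,1,1,1,1,1).

∂_2: C_2 → C_1 acts by ∂[p,q,r] = [q,r] − [p,r] + [p,q]. For instance
  ∂bcj = cj − bj + bc,
  ∂dfi = fi − di + df.
The resulting 30×20 matrix has rank 20, and its Smith normal form has invariant factors (1,1,1,1,1,1,1,1,1,1,1,1,1,1,1,1,1,1,1,2).

From H_k ≅ ker(∂_k) / im(∂_{k+1}) we obtain:

  H_0: rank C_0 − rank ∂_1 = 10 − 9 = 1, and the invariant factors of ∂_1 are all 1, so H_0 = Z.
  H_1: rank ker ∂_1 − rank ∂_2 = (30 − 9) − 20 = 1, and ∂_2 has invariant factor 2 > 1, so H_1 = Z × Z/2.
  H_2: rank ker ∂_2 − rank ∂_3 = (20 − 20) − 0 = 0, and there is no ∂_3, so H_2 = 0.

(K is a triangulation of the Klein bottle.)

H_0 ≅ Z,  H_1 ≅ Z × Z/2,  H_2 = 0.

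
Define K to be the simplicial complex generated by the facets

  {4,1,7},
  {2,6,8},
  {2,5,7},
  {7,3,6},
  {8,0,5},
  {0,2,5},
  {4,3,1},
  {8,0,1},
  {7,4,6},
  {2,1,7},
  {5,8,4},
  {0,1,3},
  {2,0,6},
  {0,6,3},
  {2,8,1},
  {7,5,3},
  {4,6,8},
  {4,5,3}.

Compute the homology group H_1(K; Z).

H_1 = Z ⊕ Z_2.

Take the total order 0 < 1 < 2 < 3 < 4 < 5 < 6 < 7 < 8 on the vertex set. Then K (dimension 2) consists of the simplices:

  0-simplices (9): [0], [1], [2], [3], [4], [5], [6], [7], [8]
  1-simplices (27): (27 of them)
  2-simplices (18): [0,1,3], [0,1,8], [0,2,5], [0,2,6], [0,3,6], [0,5,8], [1,2,7], [1,2,8], [1,3,4], [1,4,7], [2,5,7], [2,6,8], [3,4,5], [3,5,7], [3,6,7], [4,5,8], [4,6,7], [4,6,8]

so the chain groups are C_0 ≅ Z^9, C_1 ≅ Z^27, C_2 ≅ Z^18.

The boundary map ∂_1: C_1 → C_0 sends each edge [p,q] (with p < q) to q − p.
The resulting 9×27 matrix has rank 8, and its Smith normal form has invariant factors (1,1,1,1,1,1,1,1).

The boundary map ∂_2: C_2 → C_1 sends each 2-simplex [p,q,r] to [q,r] − [p,r] + [p,q]. For instance
  ∂[3,5,7] = [5,7] − [3,7] + [3,5],
  ∂[0,3,6] = [3,6] − [0,6] + [0,3].
The resulting 27×18 matrix has rank 18, and its Smith normal form has invariant factors (1,1,1,1,1,1,1,1,1,1,1,1,1,1,1,1,1,2).

Now H_k = ker ∂_k / im ∂_{k+1}, so:

  H_1: rank ker ∂_1 − rank ∂_2 = (27 − 8) − 18 = 1, and ∂_2 has invariant factor 2 > 1, so H_1 = Z ⊕ Z_2.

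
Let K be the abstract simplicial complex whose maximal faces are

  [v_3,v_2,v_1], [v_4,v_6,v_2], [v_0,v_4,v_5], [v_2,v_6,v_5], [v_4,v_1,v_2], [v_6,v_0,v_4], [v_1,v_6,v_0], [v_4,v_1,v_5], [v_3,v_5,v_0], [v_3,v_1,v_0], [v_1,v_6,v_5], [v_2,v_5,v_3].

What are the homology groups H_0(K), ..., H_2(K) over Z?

Fix the vertex order v_0 < v_1 < v_2 < v_3 < v_4 < v_5 < v_6 and write every simplex with vertices in increasing order. Then dim K = 2 and the simplices of K are:

  0-simplices (7): [v_0], [v_1], [v_2], [v_3], [v_4], [v_5], [v_6]
  1-simplices (18): (18 of them)
  2-simplices (12): (12 of them)

Hence C_0 ≅ Z^7, C_1 ≅ Z^18, C_2 ≅ Z^12.

∂_1: C_1 → C_0 maps an edge to its endpoints' difference, ∂[p,q] = q − p. For instance
  ∂[v_4,v_6] = [v_6] − [v_4].
This gives a 7×18 integer matrix of rank 6; reducing to Smith normal form yields diagonal entries (1,1,1,1,1,1).

∂_2: C_2 → C_1 sends each 2-simplex [p,q,r] to [q,r] − [p,r] + [p,q]. For instance
  ∂[v_1,v_2,v_3] = [v_2,v_3] − [v_1,v_3] + [v_1,v_2],
  ∂[v_0,v_4,v_5] = [v_4,v_5] − [v_0,v_5] + [v_0,v_4].
As a 18×12 matrix over Z this has rank 12, with invariant factors (1,1,1,1,1,1,1,1,1,1,1,2).

From H_k ≅ ker(∂_k) / im(∂_{k+1}) we obtain:

  H_0: rank C_0 − rank ∂_1 = 7 − 6 = 1, and the invariant factors of ∂_1 are all 1, so H_0 ≅ Z.
  H_1: rank ker ∂_1 − rank ∂_2 = (18 − 6) − 12 = 0, and ∂_2 has invariant factor 2 > 1, so H_1 ≅ Z/2.
  H_2: rank ker ∂_2 − rank ∂_3 = (12 − 12) − 0 = 0, and there is no ∂_3, so H_2 ≅ 0.

H_0 ≅ Z,  H_1 ≅ Z/2,  H_2 = 0.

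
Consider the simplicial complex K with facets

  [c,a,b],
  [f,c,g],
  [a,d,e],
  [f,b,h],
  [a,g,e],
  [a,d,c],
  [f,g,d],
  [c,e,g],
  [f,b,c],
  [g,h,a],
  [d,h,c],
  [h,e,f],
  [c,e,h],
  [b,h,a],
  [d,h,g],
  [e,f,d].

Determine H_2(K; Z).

H_2 ≅ Z.

Order the vertices as a < b < c < d < e < f < g < h. Listing each simplex with vertices in this order, K has dimension 2 with simplices:

  0-simplices (8): a, b, c, d, e, f, g, h
  1-simplices (24): ab, ac, ad, ae, ag, ah, bc, bf, bh, cd, ce, cf, cg, ch, de, df, dg, dh, ef, eg, eh, fg, fh, gh
  2-simplices (16): abc, abh, acd, ade, aeg, agh, bcf, bfh, cdh, ceg, ceh, cfg, def, dfg, dgh, efh

Hence C_0 ≅ Z^8, C_1 ≅ Z^24, C_2 ≅ Z^16.

Boundary ∂_1: C_1 → C_0 maps an edge to its endpoints' difference, ∂[p,q] = q − p. For instance
  ∂eh = h − e.
This gives a 8×24 integer matrix of rank 7; reducing to Smith normal form yields diagonal entries (1,1,1,1,1,1,1).

Boundary ∂_2: C_2 → C_1 maps a triangle to the signed sum of its edges. For instance
  ∂abc = bc − ac + ab,
  ∂abh = bh − ah + ab.
This gives a 24×16 integer matrix of rank 15; reducing to Smith normal form yields diagonal entries (1,1,1,1,1,1,1,1,1,1,1,1,1,1,1).

From H_k ≅ ker(∂_k) / im(∂_{k+1}) we obtain:

  H_2: rank ker ∂_2 − rank ∂_3 = (16 − 15) − 0 = 1, and there is no ∂_3, so H_2 ≅ Z.

(K is a triangulation of the torus T^2.)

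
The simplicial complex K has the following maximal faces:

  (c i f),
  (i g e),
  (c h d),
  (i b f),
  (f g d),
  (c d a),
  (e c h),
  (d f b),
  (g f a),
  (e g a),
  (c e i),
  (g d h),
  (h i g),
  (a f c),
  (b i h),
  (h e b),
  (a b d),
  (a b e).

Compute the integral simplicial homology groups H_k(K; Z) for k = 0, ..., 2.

We work with the vertex ordering a < b < c < d < e < f < g < h < i. The simplices of K, each written with vertices in increasing order, are:

  0-simplices (9): a, b, c, d, e, f, g, h, i
  1-simplices (27): ab, ac, ad, ae, af, ag, bd, be, bf, bh, bi, cd, ce, cf, ch, ci, df, dg, dh, eg, eh, ei, fg, fi, gh, gi, hi
  2-simplices (18): abd, abe, acd, acf, aeg, afg, bdf, beh, bfi, bhi, cdh, ceh, cei, cfi, dfg, dgh, egi, ghi

giving chain groups C_0 ≅ Z^9, C_1 ≅ Z^27, C_2 ≅ Z^18.

The boundary map ∂_1: C_1 → C_0 is given by ∂[p,q] = [q] − [p]. For instance
  ∂df = f − d.
As a 9×27 matrix over Z this has rank 8, with invariant factors (1,1,1,1,1,1,1,1).

The boundary map ∂_2: C_2 → C_1 acts by ∂[p,q,r] = [q,r] − [p,r] + [p,q]. For instance
  ∂cdh = dh − ch + cd,
  ∂abd = bd − ad + ab.
The resulting 27×18 matrix has rank 18, and its Smith normal form has invariant factors (1,1,1,1,1,1,1,1,1,1,1,1,1,1,1,1,1,2).

Computing H_k = (kernel of ∂_k) / (image of ∂_{k+1}):

  H_0: rank C_0 − rank ∂_1 = 9 − 8 = 1, and the invariant factors of ∂_1 are all 1, so H_0 ≅ Z.
  H_1: rank ker ∂_1 − rank ∂_2 = (27 − 8) − 18 = 1, and ∂_2 has invariant factor 2 > 1, so H_1 ≅ Z ⊕ Z/2.
  H_2: rank ker ∂_2 − rank ∂_3 = (18 − 18) − 0 = 0, and there is no ∂_3, so H_2 ≅ 0.

H_0 ≅ Z,  H_1 ≅ Z ⊕ Z/2,  H_2 = 0.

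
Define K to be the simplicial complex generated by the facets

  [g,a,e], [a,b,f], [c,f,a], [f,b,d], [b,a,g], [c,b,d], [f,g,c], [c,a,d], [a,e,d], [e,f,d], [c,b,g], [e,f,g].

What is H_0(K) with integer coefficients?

Fix the vertex order a < b < c < d < e < f < g and write every simplex with vertices in increasing order. Then dim K = 2 and the simplices of K are:

  0-simplices (7): a, b, c, d, e, f, g
  1-simplices (18): ab, ac, ad, ae, af, ag, bc, bd, bf, bg, cd, cf, cg, de, df, ef, eg, fg
  2-simplices (12): abf, abg, acd, acf, ade, aeg, bcd, bcg, bdf, cfg, def, efg

Hence C_0 ≅ Z^7, C_1 ≅ Z^18, C_2 ≅ Z^12.

∂_1: C_1 → C_0 sends each edge [p,q] (with p < q) to q − p.
This gives a 7×18 integer matrix of rank 6; reducing to Smith normal form yields diagonal entries (1,1,1,1,1,1).

The boundary map ∂_2: C_2 → C_1 acts by ∂[p,q,r] = [q,r] − [p,r] + [p,q]. For instance
  ∂bcd = cd − bd + bc,
  ∂ade = de − ae + ad.
The resulting 18×12 matrix has rank 12, and its Smith normal form has invariant factors (1,1,1,1,1,1,1,1,1,1,1,2).

Now H_k = ker ∂_k / im ∂_{k+1}, so:

  H_0: rank C_0 − rank ∂_1 = 7 − 6 = 1, and the invariant factors of ∂_1 are all 1, so H_0 ≅ Z.

(K is a triangulation of the real projective plane RP^2.)

H_0 ≅ Z.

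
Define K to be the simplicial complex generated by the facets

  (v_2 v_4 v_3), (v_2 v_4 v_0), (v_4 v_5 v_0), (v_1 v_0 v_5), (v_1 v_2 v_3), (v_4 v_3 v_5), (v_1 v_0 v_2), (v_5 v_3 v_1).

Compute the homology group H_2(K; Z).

Fix the vertex order v_0 < v_1 < v_2 < v_3 < v_4 < v_5 and write every simplex with vertices in increasing order. Then dim K = 2 and the simplices of K are:

  0-simplices (6): [v_0], [v_1], [v_2], [v_3], [v_4], [v_5]
  1-simplices (12): [v_0,v_1], [v_0,v_2], [v_0,v_4], [v_0,v_5], [v_1,v_2], [v_1,v_3], [v_1,v_5], [v_2,v_3], [v_2,v_4], [v_3,v_4], [v_3,v_5], [v_4,v_5]
  2-simplices (8): [v_0,v_1,v_2], [v_0,v_1,v_5], [v_0,v_2,v_4], [v_0,v_4,v_5], [v_1,v_2,v_3], [v_1,v_3,v_5], [v_2,v_3,v_4], [v_3,v_4,v_5]

giving chain groups C_0 ≅ Z^6, C_1 ≅ Z^12, C_2 ≅ Z^8.

The boundary map ∂_1: C_1 → C_0 maps an edge to its endpoints' difference, ∂[p,q] = q − p. For instance
  ∂[v_3,v_4] = [v_4] − [v_3].
The resulting 6×12 matrix has rank 5, and its Smith normal form has invariant factors (1,1,1,1,1).

Boundary ∂_2: C_2 → C_1 acts by ∂[p,q,r] = [q,r] − [p,r] + [p,q]. For instance
  ∂[v_3,v_4,v_5] = [v_4,v_5] − [v_3,v_5] + [v_3,v_4],
  ∂[v_0,v_4,v_5] = [v_4,v_5] − [v_0,v_5] + [v_0,v_4].
The resulting 12×8 matrix has rank 7, and its Smith normal form has invariant factors (1,1,1,1,1,1,1).

Computing H_k = (kernel of ∂_k) / (image of ∂_{k+1}):

  H_2: rank ker ∂_2 − rank ∂_3 = (8 − 7) − 0 = 1, and there is no ∂_3, so H_2 ≅ Z.

H_2 = Z.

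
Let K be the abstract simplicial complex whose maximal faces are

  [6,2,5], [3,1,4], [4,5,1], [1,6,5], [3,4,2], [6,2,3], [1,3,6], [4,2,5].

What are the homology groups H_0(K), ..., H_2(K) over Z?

H_0 ≅ Z,  H_1 = 0,  H_2 ≅ Z.

We work with the vertex ordering 1 < 2 < 3 < 4 < 5 < 6. The simplices of K, each written with vertices in increasing order, are:

  0-simplices (6): [1], [2], [3], [4], [5], [6]
  1-simplices (12): [1,3], [1,4], [1,5], [1,6], [2,3], [2,4], [2,5], [2,6], [3,4], [3,6], [4,5], [5,6]
  2-simplices (8): [1,3,4], [1,3,6], [1,4,5], [1,5,6], [2,3,4], [2,3,6], [2,4,5], [2,5,6]

giving chain groups C_0 ≅ Z^6, C_1 ≅ Z^12, C_2 ≅ Z^8.

The boundary map ∂_1: C_1 → C_0 sends each edge [p,q] (with p < q) to q − p.
The resulting 6×12 matrix has rank 5, and its Smith normal form has invariant factors (1,1,1,1,1).

Boundary ∂_2: C_2 → C_1 maps a triangle to the signed sum of its edges. For instance
  ∂[1,3,4] = [3,4] − [1,4] + [1,3],
  ∂[1,4,5] = [4,5] − [1,5] + [1,4].
This gives a 12×8 integer matrix of rank 7; reducing to Smith normal form yields diagonal entries (1,1,1,1,1,1,1).

Now H_k = ker ∂_k / im ∂_{k+1}, so:

  H_0: rank C_0 − rank ∂_1 = 6 − 5 = 1, and the invariant factors of ∂_1 are all 1, so H_0 = Z.
  H_1: rank ker ∂_1 − rank ∂_2 = (12 − 5) − 7 = 0, and the invariant factors of ∂_2 are all 1, so H_1 = 0.
  H_2: rank ker ∂_2 − rank ∂_3 = (8 − 7) − 0 = 1, and there is no ∂_3, so H_2 = Z.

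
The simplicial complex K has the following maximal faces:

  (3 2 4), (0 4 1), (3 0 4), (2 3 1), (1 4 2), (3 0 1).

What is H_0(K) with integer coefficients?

H_0 ≅ Z.

Order the vertices as 0 < 1 < 2 < 3 < 4. Listing each simplex with vertices in this order, K has dimension 2 with simplices:

  0-simplices (5): [0], [1], [2], [3], [4]
  1-simplices (9): [0,1], [0,3], [0,4], [1,2], [1,3], [1,4], [2,3], [2,4], [3,4]
  2-simplices (6): [0,1,3], [0,1,4], [0,3,4], [1,2,3], [1,2,4], [2,3,4]

so the chain groups are C_0 ≅ Z^5, C_1 ≅ Z^9, C_2 ≅ Z^6.

The boundary map ∂_1: C_1 → C_0 sends each edge [p,q] (with p < q) to q − p.
The 5×9 boundary matrix has rank 4 and Smith normal form diag(1,1,1,1).

∂_2: C_2 → C_1 maps a triangle to the signed sum of its edges. For instance
  ∂[0,1,3] = [1,3] − [0,3] + [0,1],
  ∂[1,2,4] = [2,4] − [1,4] + [1,2].
This gives a 9×6 integer matrix of rank 5; reducing to Smith normal form yields diagonal entries (1,1,1,1,1).

Reading off H_k = ker ∂_k / im ∂_{k+1}:

  H_0: rank C_0 − rank ∂_1 = 5 − 4 = 1, and the invariant factors of ∂_1 are all 1, so H_0 ≅ Z.

(K is a triangulation of the 2-sphere S^2.)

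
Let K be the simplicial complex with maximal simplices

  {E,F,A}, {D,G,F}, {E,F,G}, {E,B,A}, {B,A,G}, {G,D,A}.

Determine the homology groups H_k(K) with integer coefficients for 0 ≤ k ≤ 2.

Fix the vertex order A < B < D < E < F < G and write every simplex with vertices in increasing order. Then dim K = 2 and the simplices of K are:

  0-simplices (6): A, B, D, E, F, G
  1-simplices (12): AB, AD, AE, AF, AG, BE, BG, DF, DG, EF, EG, FG
  2-simplices (6): ABE, ABG, ADG, AEF, DFG, EFG

Hence C_0 ≅ Z^6, C_1 ≅ Z^12, C_2 ≅ Z^6.

∂_1: C_1 → C_0 is given by ∂[p,q] = [q] − [p]. For instance
  ∂EG = G − E.
As a 6×12 matrix over Z this has rank 5, with invariant factors (1,1,1,1,1).

The boundary map ∂_2: C_2 → C_1 acts by ∂[p,q,r] = [q,r] − [p,r] + [p,q]. For instance
  ∂ADG = DG − AG + AD,
  ∂EFG = FG − EG + EF.
The 12×6 boundary matrix has rank 6 and Smith normal form diag(1,1,1,1,1,1).

Now H_k = ker ∂_k / im ∂_{k+1}, so:

  H_0: rank C_0 − rank ∂_1 = 6 − 5 = 1, and the invariant factors of ∂_1 are all 1, so H_0 = Z.
  H_1: rank ker ∂_1 − rank ∂_2 = (12 − 5) − 6 = 1, and the invariant factors of ∂_2 are all 1, so H_1 = Z.
  H_2: rank ker ∂_2 − rank ∂_3 = (6 − 6) − 0 = 0, and there is no ∂_3, so H_2 = 0.

As a check, the Euler characteristic is 6 − 12 + 6 = 0, which agrees with 1 − 1 + 0 = 0.

H_0 = Z,  H_1 = Z,  H_2 = 0.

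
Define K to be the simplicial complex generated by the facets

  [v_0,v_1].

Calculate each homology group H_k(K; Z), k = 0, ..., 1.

We work with the vertex ordering v_0 < v_1. The simplices of K, each written with vertices in increasing order, are:

  0-simplices (2): [v_0], [v_1]
  1-simplices (1): [v_0,v_1]

Hence C_0 ≅ Z^2, C_1 ≅ Z^1.

Boundary ∂_1: C_1 → C_0 sends each edge [p,q] (with p < q) to q − p.
This gives a 2×1 integer matrix of rank 1; reducing to Smith normal form yields diagonal entries (1).

From H_k ≅ ker(∂_k) / im(∂_{k+1}) we obtain:

  H_0: rank C_0 − rank ∂_1 = 2 − 1 = 1, and the invariant factors of ∂_1 are all 1, so H_0 = Z.
  H_1: rank ker ∂_1 − rank ∂_2 = (1 − 1) − 0 = 0, and there is no ∂_2, so H_1 = 0.

(K is a triangulation of the 1-simplex.)

H_0 = Z,  H_1 = 0.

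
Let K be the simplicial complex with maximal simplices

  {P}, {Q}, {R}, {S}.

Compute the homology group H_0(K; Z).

Fix the vertex order P < Q < R < S and write every simplex with vertices in increasing order. Then dim K = 0 and the simplices of K are:

  0-simplices (4): P, Q, R, S

Hence C_0 ≅ Z^4.

Reading off H_k = ker ∂_k / im ∂_{k+1}:

  H_0: rank C_0 − rank ∂_1 = 4 − 0 = 4, and there is no ∂_1, so H_0 = Z^4.

(K is a triangulation of a set of 4 points.)

H_0 = Z^4.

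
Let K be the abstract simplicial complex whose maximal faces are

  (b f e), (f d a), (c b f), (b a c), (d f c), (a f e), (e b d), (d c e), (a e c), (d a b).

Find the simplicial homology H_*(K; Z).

H_0 = Z,  H_1 = Z/2,  H_2 = 0.

Fix the vertex order a < b < c < d < e < f and write every simplex with vertices in increasing order. Then dim K = 2 and the simplices of K are:

  0-simplices (6): a, b, c, d, e, f
  1-simplices (15): ab, ac, ad, ae, af, bc, bd, be, bf, cd, ce, cf, de, df, ef
  2-simplices (10): abc, abd, ace, adf, aef, bcf, bde, bef, cde, cdf

giving chain groups C_0 ≅ Z^6, C_1 ≅ Z^15, C_2 ≅ Z^10.

Boundary ∂_1: C_1 → C_0 maps an edge to its endpoints' difference, ∂[p,q] = q − p.
The resulting 6×15 matrix has rank 5, and its Smith normal form has invariant factors (1,1,1,1,1).

Boundary ∂_2: C_2 → C_1 maps a triangle to the signed sum of its edges. For instance
  ∂ace = ce − ae + ac,
  ∂bcf = cf − bf + bc.
The resulting 15×10 matrix has rank 10, and its Smith normal form has invariant factors (1,1,1,1,1,1,1,1,1,2).

From H_k ≅ ker(∂_k) / im(∂_{k+1}) we obtain:

  H_0: rank C_0 − rank ∂_1 = 6 − 5 = 1, and the invariant factors of ∂_1 are all 1, so H_0 ≅ Z.
  H_1: rank ker ∂_1 − rank ∂_2 = (15 − 5) − 10 = 0, and ∂_2 has invariant factor 2 > 1, so H_1 ≅ Z/2.
  H_2: rank ker ∂_2 − rank ∂_3 = (10 − 10) − 0 = 0, and there is no ∂_3, so H_2 ≅ 0.

As a check, the Euler characteristic is 6 − 15 + 10 = 1, which agrees with 1 − 0 + 0 = 1.
(K is a triangulation of the real projective plane RP^2.)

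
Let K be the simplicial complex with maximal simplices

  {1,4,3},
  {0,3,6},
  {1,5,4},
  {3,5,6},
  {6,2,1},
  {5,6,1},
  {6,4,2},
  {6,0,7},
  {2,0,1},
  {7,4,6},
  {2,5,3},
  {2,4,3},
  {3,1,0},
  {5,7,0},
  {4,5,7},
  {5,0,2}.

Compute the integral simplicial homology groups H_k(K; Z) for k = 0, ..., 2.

H_0 ≅ Z,  H_1 ≅ Z^2,  H_2 ≅ Z.

Fix the vertex order 0 < 1 < 2 < 3 < 4 < 5 < 6 < 7 and write every simplex with vertices in increasing order. Then dim K = 2 and the simplices of K are:

  0-simplices (8): [0], [1], [2], [3], [4], [5], [6], [7]
  1-simplices (24): (24 of them)
  2-simplices (16): [0,1,2], [0,1,3], [0,2,5], [0,3,6], [0,5,7], [0,6,7], [1,2,6], [1,3,4], [1,4,5], [1,5,6], [2,3,4], [2,3,5], [2,4,6], [3,5,6], [4,5,7], [4,6,7]

giving chain groups C_0 ≅ Z^8, C_1 ≅ Z^24, C_2 ≅ Z^16.

Boundary ∂_1: C_1 → C_0 is given by ∂[p,q] = [q] − [p].
The resulting 8×24 matrix has rank 7, and its Smith normal form has invariant factors (1,1,1,1,1,1,1).

The boundary map ∂_2: C_2 → C_1 maps a triangle to the signed sum of its edges. For instance
  ∂[4,6,7] = [6,7] − [4,7] + [4,6],
  ∂[0,1,2] = [1,2] − [0,2] + [0,1].
The 24×16 boundary matrix has rank 15 and Smith normal form diag(1,1,1,1,1,1,1,1,1,1,1,1,1,1,1).

Computing H_k = (kernel of ∂_k) / (image of ∂_{k+1}):

  H_0: rank C_0 − rank ∂_1 = 8 − 7 = 1, and the invariant factors of ∂_1 are all 1, so H_0 = Z.
  H_1: rank ker ∂_1 − rank ∂_2 = (24 − 7) − 15 = 2, and the invariant factors of ∂_2 are all 1, so H_1 = Z^2.
  H_2: rank ker ∂_2 − rank ∂_3 = (16 − 15) − 0 = 1, and there is no ∂_3, so H_2 = Z.

As a check, the Euler characteristic is 8 − 24 + 16 = 0, which agrees with 1 − 2 + 1 = 0.
(K is a triangulation of the torus T^2.)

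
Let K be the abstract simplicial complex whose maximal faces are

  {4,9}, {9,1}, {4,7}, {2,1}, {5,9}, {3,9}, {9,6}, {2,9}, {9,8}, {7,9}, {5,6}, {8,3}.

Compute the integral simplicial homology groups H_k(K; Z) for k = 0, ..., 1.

K has 9 vertices, 12 edges.
rank ∂_0 = 0, rank ∂_1 = 8 ⇒ b_0 = 9 − 0 − 8 = 1; all invariant factors of ∂_1 are 1 so no torsion. So H_0 ≅ Z.
rank ∂_1 = 8, rank ∂_2 = 0 ⇒ b_1 = 12 − 8 − 0 = 4. So H_1 ≅ Z^4.

H_0 = Z,  H_1 = Z^4.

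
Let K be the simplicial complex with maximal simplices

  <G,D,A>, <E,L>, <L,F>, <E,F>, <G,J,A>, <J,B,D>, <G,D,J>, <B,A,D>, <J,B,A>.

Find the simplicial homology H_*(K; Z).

K has 8 vertices, 12 edges, 6 triangles.
rank ∂_0 = 0, rank ∂_1 = 6 ⇒ b_0 = 8 − 0 − 6 = 2; all invariant factors of ∂_1 are 1 so no torsion. So H_0 = Z^2.
rank ∂_1 = 6, rank ∂_2 = 5 ⇒ b_1 = 12 − 6 − 5 = 1; all invariant factors of ∂_2 are 1 so no torsion. So H_1 = Z.
rank ∂_2 = 5, rank ∂_3 = 0 ⇒ b_2 = 6 − 5 − 0 = 1. So H_2 = Z.

H_0 ≅ Z^2,  H_1 ≅ Z,  H_2 ≅ Z.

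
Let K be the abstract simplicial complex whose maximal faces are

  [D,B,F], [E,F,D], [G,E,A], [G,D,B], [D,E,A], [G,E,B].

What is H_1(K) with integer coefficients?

H_1 ≅ Z.

Take the total order A < B < D < E < F < G on the vertex set. Then K (dimension 2) consists of the simplices:

  0-simplices (6): A, B, D, E, F, G
  1-simplices (12): AD, AE, AG, BD, BE, BF, BG, DE, DF, DG, EF, EG
  2-simplices (6): ADE, AEG, BDF, BDG, BEG, DEF

giving chain groups C_0 ≅ Z^6, C_1 ≅ Z^12, C_2 ≅ Z^6.

∂_1: C_1 → C_0 maps an edge to its endpoints' difference, ∂[p,q] = q − p. For instance
  ∂BG = G − B.
This gives a 6×12 integer matrix of rank 5; reducing to Smith normal form yields diagonal entries (1,1,1,1,1).

Boundary ∂_2: C_2 → C_1 acts by ∂[p,q,r] = [q,r] − [p,r] + [p,q]. For instance
  ∂BEG = EG − BG + BE,
  ∂ADE = DE − AE + AD.
As a 12×6 matrix over Z this has rank 6, with invariant factors (1,1,1,1,1,1).

From H_k ≅ ker(∂_k) / im(∂_{k+1}) we obtain:

  H_1: rank ker ∂_1 − rank ∂_2 = (12 − 5) − 6 = 1, and the invariant factors of ∂_2 are all 1, so H_1 ≅ Z.

(K is a triangulation of the cylinder S^1 x I.)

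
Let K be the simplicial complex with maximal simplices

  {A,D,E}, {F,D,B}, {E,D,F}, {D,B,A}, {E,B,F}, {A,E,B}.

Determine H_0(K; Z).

Order the vertices as A < B < D < E < F. Listing each simplex with vertices in this order, K has dimension 2 with simplices:

  0-simplices (5): A, B, D, E, F
  1-simplices (9): AB, AD, AE, BD, BE, BF, DE, DF, EF
  2-simplices (6): ABD, ABE, ADE, BDF, BEF, DEF

so the chain groups are C_0 ≅ Z^5, C_1 ≅ Z^9, C_2 ≅ Z^6.

Boundary ∂_1: C_1 → C_0 maps an edge to its endpoints' difference, ∂[p,q] = q − p.
The resulting 5×9 matrix has rank 4, and its Smith normal form has invariant factors (1,1,1,1).

Boundary ∂_2: C_2 → C_1 acts by ∂[p,q,r] = [q,r] − [p,r] + [p,q]. For instance
  ∂ADE = DE − AE + AD,
  ∂DEF = EF − DF + DE.
As a 9×6 matrix over Z this has rank 5, with invariant factors (1,1,1,1,1).

Reading off H_k = ker ∂_k / im ∂_{k+1}:

  H_0: rank C_0 − rank ∂_1 = 5 − 4 = 1, and the invariant factors of ∂_1 are all 1, so H_0 = Z.

H_0 ≅ Z.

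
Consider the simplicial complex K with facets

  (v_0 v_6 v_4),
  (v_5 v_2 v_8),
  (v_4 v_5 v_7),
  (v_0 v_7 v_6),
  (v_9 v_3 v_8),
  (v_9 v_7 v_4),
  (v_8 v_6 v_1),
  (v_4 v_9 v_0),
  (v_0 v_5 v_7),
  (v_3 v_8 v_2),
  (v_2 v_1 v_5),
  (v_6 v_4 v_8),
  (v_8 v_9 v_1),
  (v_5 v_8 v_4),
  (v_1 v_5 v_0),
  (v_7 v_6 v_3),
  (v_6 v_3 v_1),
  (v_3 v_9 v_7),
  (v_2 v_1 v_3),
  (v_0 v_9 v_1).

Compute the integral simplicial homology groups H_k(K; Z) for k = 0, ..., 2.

Fix the vertex order v_0 < v_1 < v_2 < v_3 < v_4 < v_5 < v_6 < v_7 < v_8 < v_9 and write every simplex with vertices in increasing order. Then dim K = 2 and the simplices of K are:

  0-simplices (10): [v_0], [v_1], [v_2], [v_3], [v_4], [v_5], [v_6], [v_7], [v_8], [v_9]
  1-simplices (30): (30 of them)
  2-simplices (20): (20 of them)

so the chain groups are C_0 ≅ Z^10, C_1 ≅ Z^30, C_2 ≅ Z^20.

∂_1: C_1 → C_0 sends each edge [p,q] (with p < q) to q − p.
As a 10×30 matrix over Z this has rank 9, with invariant factors (1,1,1,1,1,1,1,1,1).

The boundary map ∂_2: C_2 → C_1 maps a triangle to the signed sum of its edges. For instance
  ∂[v_1,v_8,v_9] = [v_8,v_9] − [v_1,v_9] + [v_1,v_8],
  ∂[v_2,v_5,v_8] = [v_5,v_8] − [v_2,v_8] + [v_2,v_5].
The resulting 30×20 matrix has rank 20, and its Smith normal form has invariant factors (1,1,1,1,1,1,1,1,1,1,1,1,1,1,1,1,1,1,1,2).

From H_k ≅ ker(∂_k) / im(∂_{k+1}) we obtain:

  H_0: rank C_0 − rank ∂_1 = 10 − 9 = 1, and the invariant factors of ∂_1 are all 1, so H_0 ≅ Z.
  H_1: rank ker ∂_1 − rank ∂_2 = (30 − 9) − 20 = 1, and ∂_2 has invariant factor 2 > 1, so H_1 ≅ Z ⊕ Z/2.
  H_2: rank ker ∂_2 − rank ∂_3 = (20 − 20) − 0 = 0, and there is no ∂_3, so H_2 ≅ 0.

H_0 = Z,  H_1 = Z ⊕ Z/2,  H_2 = 0.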